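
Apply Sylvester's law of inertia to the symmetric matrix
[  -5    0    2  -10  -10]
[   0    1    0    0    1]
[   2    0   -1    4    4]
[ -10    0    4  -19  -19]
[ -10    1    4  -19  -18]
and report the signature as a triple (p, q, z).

step 0: pivot -5 → sign −
step 1: pivot 1 → sign +
step 2: pivot -1/5 → sign −
step 3: pivot 1 → sign +
step 4: row/col 4 already zero → sign 0
signature = (2, 2, 1)

Answer: (2, 2, 1)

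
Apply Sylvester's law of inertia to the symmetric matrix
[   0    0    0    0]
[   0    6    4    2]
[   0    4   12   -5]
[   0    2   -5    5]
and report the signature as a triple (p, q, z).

Answer: (3, 0, 1)

Derivation:
step 0: pivot 6 → sign +
step 1: pivot 28/3 → sign +
step 2: pivot 1/28 → sign +
step 3: row/col 3 already zero → sign 0
signature = (3, 0, 1)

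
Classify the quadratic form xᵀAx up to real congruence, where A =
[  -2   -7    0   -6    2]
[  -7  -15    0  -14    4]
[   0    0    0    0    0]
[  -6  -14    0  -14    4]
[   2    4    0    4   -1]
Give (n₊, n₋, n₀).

Answer: (2, 2, 1)

Derivation:
step 0: pivot -2 → sign −
step 1: pivot 19/2 → sign +
step 2: pivot -22/19 → sign −
step 3: pivot 1/11 → sign +
step 4: row/col 4 already zero → sign 0
signature = (2, 2, 1)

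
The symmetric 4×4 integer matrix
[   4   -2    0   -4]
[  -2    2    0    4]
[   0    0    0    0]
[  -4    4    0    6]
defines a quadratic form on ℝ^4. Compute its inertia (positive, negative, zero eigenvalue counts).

step 0: pivot 4 → sign +
step 1: pivot 1 → sign +
step 2: pivot -2 → sign −
step 3: row/col 3 already zero → sign 0
signature = (2, 1, 1)

Answer: (2, 1, 1)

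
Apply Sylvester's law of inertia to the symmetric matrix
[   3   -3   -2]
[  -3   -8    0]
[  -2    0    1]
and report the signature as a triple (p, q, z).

step 0: pivot 3 → sign +
step 1: pivot -11 → sign −
step 2: pivot 1/33 → sign +
signature = (2, 1, 0)

Answer: (2, 1, 0)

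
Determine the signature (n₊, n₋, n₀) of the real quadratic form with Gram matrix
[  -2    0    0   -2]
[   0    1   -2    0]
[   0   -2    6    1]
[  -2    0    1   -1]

step 0: pivot -2 → sign −
step 1: pivot 1 → sign +
step 2: pivot 2 → sign +
step 3: pivot 1/2 → sign +
signature = (3, 1, 0)

Answer: (3, 1, 0)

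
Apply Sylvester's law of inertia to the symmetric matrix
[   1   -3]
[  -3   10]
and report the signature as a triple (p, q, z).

Answer: (2, 0, 0)

Derivation:
step 0: pivot 1 → sign +
step 1: pivot 1 → sign +
signature = (2, 0, 0)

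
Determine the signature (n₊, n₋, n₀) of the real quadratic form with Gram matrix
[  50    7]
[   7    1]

Answer: (2, 0, 0)

Derivation:
step 0: pivot 50 → sign +
step 1: pivot 1/50 → sign +
signature = (2, 0, 0)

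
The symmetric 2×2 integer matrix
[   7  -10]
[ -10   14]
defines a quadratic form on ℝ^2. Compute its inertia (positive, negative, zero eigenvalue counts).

Answer: (1, 1, 0)

Derivation:
step 0: pivot 7 → sign +
step 1: pivot -2/7 → sign −
signature = (1, 1, 0)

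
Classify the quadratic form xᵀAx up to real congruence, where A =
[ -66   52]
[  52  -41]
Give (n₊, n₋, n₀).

Answer: (0, 2, 0)

Derivation:
step 0: pivot -66 → sign −
step 1: pivot -1/33 → sign −
signature = (0, 2, 0)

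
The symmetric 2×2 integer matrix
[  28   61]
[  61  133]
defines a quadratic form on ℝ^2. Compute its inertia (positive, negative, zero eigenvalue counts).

Answer: (2, 0, 0)

Derivation:
step 0: pivot 28 → sign +
step 1: pivot 3/28 → sign +
signature = (2, 0, 0)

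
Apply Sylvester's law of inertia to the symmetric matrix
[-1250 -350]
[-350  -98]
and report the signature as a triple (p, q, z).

Answer: (0, 1, 1)

Derivation:
step 0: pivot -1250 → sign −
step 1: row/col 1 already zero → sign 0
signature = (0, 1, 1)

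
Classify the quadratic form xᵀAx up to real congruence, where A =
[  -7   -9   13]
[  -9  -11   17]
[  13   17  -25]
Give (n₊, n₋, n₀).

Answer: (1, 2, 0)

Derivation:
step 0: pivot -7 → sign −
step 1: pivot 4/7 → sign +
step 2: pivot -1 → sign −
signature = (1, 2, 0)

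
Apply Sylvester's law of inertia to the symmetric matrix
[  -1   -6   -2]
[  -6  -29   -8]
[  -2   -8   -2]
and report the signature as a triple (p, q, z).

step 0: pivot -1 → sign −
step 1: pivot 7 → sign +
step 2: pivot -2/7 → sign −
signature = (1, 2, 0)

Answer: (1, 2, 0)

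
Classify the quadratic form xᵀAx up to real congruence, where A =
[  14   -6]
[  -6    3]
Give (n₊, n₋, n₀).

Answer: (2, 0, 0)

Derivation:
step 0: pivot 14 → sign +
step 1: pivot 3/7 → sign +
signature = (2, 0, 0)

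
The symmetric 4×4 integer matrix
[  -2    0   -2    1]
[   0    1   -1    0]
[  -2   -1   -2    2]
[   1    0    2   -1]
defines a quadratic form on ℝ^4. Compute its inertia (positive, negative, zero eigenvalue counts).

Answer: (2, 2, 0)

Derivation:
step 0: pivot -2 → sign −
step 1: pivot 1 → sign +
step 2: pivot -1 → sign −
step 3: pivot 1/2 → sign +
signature = (2, 2, 0)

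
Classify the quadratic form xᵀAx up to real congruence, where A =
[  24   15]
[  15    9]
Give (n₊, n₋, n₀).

Answer: (1, 1, 0)

Derivation:
step 0: pivot 24 → sign +
step 1: pivot -3/8 → sign −
signature = (1, 1, 0)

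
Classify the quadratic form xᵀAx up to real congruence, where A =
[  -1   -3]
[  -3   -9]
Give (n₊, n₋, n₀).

Answer: (0, 1, 1)

Derivation:
step 0: pivot -1 → sign −
step 1: row/col 1 already zero → sign 0
signature = (0, 1, 1)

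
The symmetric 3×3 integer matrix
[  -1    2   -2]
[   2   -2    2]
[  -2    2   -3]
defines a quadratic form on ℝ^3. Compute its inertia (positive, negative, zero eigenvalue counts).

Answer: (1, 2, 0)

Derivation:
step 0: pivot -1 → sign −
step 1: pivot 2 → sign +
step 2: pivot -1 → sign −
signature = (1, 2, 0)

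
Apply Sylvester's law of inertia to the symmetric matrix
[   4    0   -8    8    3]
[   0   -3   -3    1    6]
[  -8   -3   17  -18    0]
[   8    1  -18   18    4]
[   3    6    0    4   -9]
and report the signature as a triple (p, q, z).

step 0: pivot 4 → sign +
step 1: pivot -3 → sign −
step 2: pivot 4 → sign +
step 3: pivot 1/12 → sign +
step 4: pivot 3/4 → sign +
signature = (4, 1, 0)

Answer: (4, 1, 0)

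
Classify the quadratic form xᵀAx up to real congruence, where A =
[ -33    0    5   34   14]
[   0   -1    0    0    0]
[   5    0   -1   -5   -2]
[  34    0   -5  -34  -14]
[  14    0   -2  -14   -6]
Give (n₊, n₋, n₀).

Answer: (1, 4, 0)

Derivation:
step 0: pivot -33 → sign −
step 1: pivot -1 → sign −
step 2: pivot -8/33 → sign −
step 3: pivot 9/8 → sign +
step 4: pivot -2/9 → sign −
signature = (1, 4, 0)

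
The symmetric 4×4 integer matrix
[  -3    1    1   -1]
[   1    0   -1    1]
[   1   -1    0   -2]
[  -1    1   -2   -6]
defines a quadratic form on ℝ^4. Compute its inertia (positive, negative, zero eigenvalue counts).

Answer: (1, 3, 0)

Derivation:
step 0: pivot -3 → sign −
step 1: pivot 1/3 → sign +
step 2: pivot -1 → sign −
step 3: pivot -6 → sign −
signature = (1, 3, 0)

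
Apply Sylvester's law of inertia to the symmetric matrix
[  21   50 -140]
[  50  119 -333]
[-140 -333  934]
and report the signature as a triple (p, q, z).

step 0: pivot 21 → sign +
step 1: pivot -1/21 → sign −
step 2: pivot 3 → sign +
signature = (2, 1, 0)

Answer: (2, 1, 0)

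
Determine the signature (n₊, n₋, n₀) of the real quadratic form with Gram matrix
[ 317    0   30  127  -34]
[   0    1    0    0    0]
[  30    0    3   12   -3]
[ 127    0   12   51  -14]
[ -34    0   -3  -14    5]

step 0: pivot 317 → sign +
step 1: pivot 1 → sign +
step 2: pivot 51/317 → sign +
step 3: pivot 2/17 → sign +
step 4: row/col 4 already zero → sign 0
signature = (4, 0, 1)

Answer: (4, 0, 1)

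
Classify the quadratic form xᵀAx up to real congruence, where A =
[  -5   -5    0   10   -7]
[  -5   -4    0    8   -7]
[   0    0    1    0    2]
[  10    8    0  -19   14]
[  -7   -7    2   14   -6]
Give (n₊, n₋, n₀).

step 0: pivot -5 → sign −
step 1: pivot 1 → sign +
step 2: pivot 1 → sign +
step 3: pivot -3 → sign −
step 4: pivot -1/5 → sign −
signature = (2, 3, 0)

Answer: (2, 3, 0)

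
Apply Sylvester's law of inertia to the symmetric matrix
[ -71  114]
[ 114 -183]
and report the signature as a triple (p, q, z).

Answer: (1, 1, 0)

Derivation:
step 0: pivot -71 → sign −
step 1: pivot 3/71 → sign +
signature = (1, 1, 0)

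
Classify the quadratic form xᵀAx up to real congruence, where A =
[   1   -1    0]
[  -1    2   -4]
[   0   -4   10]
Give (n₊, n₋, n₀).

step 0: pivot 1 → sign +
step 1: pivot 1 → sign +
step 2: pivot -6 → sign −
signature = (2, 1, 0)

Answer: (2, 1, 0)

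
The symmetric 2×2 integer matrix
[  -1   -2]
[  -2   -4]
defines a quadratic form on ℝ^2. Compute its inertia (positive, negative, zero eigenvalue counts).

Answer: (0, 1, 1)

Derivation:
step 0: pivot -1 → sign −
step 1: row/col 1 already zero → sign 0
signature = (0, 1, 1)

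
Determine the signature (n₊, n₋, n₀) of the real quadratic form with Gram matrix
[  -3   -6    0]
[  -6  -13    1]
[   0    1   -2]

Answer: (0, 3, 0)

Derivation:
step 0: pivot -3 → sign −
step 1: pivot -1 → sign −
step 2: pivot -1 → sign −
signature = (0, 3, 0)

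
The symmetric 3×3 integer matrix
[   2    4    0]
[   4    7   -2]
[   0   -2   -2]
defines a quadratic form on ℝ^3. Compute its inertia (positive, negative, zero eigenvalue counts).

step 0: pivot 2 → sign +
step 1: pivot -1 → sign −
step 2: pivot 2 → sign +
signature = (2, 1, 0)

Answer: (2, 1, 0)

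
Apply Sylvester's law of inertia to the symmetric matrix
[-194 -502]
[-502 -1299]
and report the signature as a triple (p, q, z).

Answer: (0, 2, 0)

Derivation:
step 0: pivot -194 → sign −
step 1: pivot -1/97 → sign −
signature = (0, 2, 0)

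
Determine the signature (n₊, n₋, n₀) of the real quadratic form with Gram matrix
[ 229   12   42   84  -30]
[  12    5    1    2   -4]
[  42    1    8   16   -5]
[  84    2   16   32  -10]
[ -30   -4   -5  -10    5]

Answer: (3, 1, 1)

Derivation:
step 0: pivot 229 → sign +
step 1: pivot 1001/229 → sign +
step 2: pivot -3/91 → sign −
step 3: pivot 6/11 → sign +
step 4: row/col 4 already zero → sign 0
signature = (3, 1, 1)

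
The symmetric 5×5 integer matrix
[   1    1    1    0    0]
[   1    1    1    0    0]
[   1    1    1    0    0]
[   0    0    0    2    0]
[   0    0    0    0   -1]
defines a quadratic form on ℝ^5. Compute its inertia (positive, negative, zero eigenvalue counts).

Answer: (2, 1, 2)

Derivation:
step 0: pivot 1 → sign +
step 1: pivot 2 → sign +
step 2: pivot -1 → sign −
step 3: row/col 3 already zero → sign 0
step 4: row/col 4 already zero → sign 0
signature = (2, 1, 2)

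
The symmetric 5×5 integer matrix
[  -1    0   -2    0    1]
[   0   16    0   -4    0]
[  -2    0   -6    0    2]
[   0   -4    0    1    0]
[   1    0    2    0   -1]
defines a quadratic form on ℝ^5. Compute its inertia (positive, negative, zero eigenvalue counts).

Answer: (1, 2, 2)

Derivation:
step 0: pivot -1 → sign −
step 1: pivot 16 → sign +
step 2: pivot -2 → sign −
step 3: row/col 3 already zero → sign 0
step 4: row/col 4 already zero → sign 0
signature = (1, 2, 2)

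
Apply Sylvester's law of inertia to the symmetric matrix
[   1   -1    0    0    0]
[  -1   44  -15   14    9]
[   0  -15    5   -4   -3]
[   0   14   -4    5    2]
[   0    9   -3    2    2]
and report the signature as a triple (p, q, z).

step 0: pivot 1 → sign +
step 1: pivot 43 → sign +
step 2: pivot -10/43 → sign −
step 3: pivot 19/5 → sign +
step 4: pivot 3/19 → sign +
signature = (4, 1, 0)

Answer: (4, 1, 0)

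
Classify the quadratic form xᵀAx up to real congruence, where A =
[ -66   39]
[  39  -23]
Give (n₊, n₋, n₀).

Answer: (1, 1, 0)

Derivation:
step 0: pivot -66 → sign −
step 1: pivot 1/22 → sign +
signature = (1, 1, 0)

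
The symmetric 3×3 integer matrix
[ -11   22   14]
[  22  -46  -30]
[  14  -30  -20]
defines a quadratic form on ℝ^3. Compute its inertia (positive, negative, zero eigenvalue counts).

step 0: pivot -11 → sign −
step 1: pivot -2 → sign −
step 2: pivot -2/11 → sign −
signature = (0, 3, 0)

Answer: (0, 3, 0)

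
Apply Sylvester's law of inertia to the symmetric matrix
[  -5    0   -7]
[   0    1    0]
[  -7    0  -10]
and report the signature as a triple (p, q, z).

step 0: pivot -5 → sign −
step 1: pivot 1 → sign +
step 2: pivot -1/5 → sign −
signature = (1, 2, 0)

Answer: (1, 2, 0)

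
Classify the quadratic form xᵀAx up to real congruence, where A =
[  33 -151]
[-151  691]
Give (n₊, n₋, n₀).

step 0: pivot 33 → sign +
step 1: pivot 2/33 → sign +
signature = (2, 0, 0)

Answer: (2, 0, 0)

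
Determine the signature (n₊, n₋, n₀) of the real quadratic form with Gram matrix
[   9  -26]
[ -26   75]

step 0: pivot 9 → sign +
step 1: pivot -1/9 → sign −
signature = (1, 1, 0)

Answer: (1, 1, 0)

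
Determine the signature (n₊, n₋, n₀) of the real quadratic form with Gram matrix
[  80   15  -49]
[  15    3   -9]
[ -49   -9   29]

Answer: (2, 1, 0)

Derivation:
step 0: pivot 80 → sign +
step 1: pivot 3/16 → sign +
step 2: pivot -6/5 → sign −
signature = (2, 1, 0)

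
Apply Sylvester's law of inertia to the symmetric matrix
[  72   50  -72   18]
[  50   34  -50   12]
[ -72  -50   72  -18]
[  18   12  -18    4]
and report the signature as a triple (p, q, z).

step 0: pivot 72 → sign +
step 1: pivot -13/18 → sign −
step 2: pivot -2/13 → sign −
step 3: row/col 3 already zero → sign 0
signature = (1, 2, 1)

Answer: (1, 2, 1)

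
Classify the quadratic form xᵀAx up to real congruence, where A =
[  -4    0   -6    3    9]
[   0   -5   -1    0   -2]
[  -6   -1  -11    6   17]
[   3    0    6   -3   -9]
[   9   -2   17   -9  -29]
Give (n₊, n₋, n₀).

Answer: (1, 4, 0)

Derivation:
step 0: pivot -4 → sign −
step 1: pivot -5 → sign −
step 2: pivot -9/5 → sign −
step 3: pivot 1/2 → sign +
step 4: pivot -3/2 → sign −
signature = (1, 4, 0)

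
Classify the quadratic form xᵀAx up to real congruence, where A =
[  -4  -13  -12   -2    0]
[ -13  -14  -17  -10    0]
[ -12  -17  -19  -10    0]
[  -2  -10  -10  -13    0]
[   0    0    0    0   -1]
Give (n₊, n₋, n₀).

step 0: pivot -4 → sign −
step 1: pivot 113/4 → sign +
step 2: pivot -15/113 → sign −
step 3: pivot -1/5 → sign −
step 4: pivot -1 → sign −
signature = (1, 4, 0)

Answer: (1, 4, 0)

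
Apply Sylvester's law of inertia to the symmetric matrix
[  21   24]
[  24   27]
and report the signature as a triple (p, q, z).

Answer: (1, 1, 0)

Derivation:
step 0: pivot 21 → sign +
step 1: pivot -3/7 → sign −
signature = (1, 1, 0)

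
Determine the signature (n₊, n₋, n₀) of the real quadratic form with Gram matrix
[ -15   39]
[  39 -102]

Answer: (0, 2, 0)

Derivation:
step 0: pivot -15 → sign −
step 1: pivot -3/5 → sign −
signature = (0, 2, 0)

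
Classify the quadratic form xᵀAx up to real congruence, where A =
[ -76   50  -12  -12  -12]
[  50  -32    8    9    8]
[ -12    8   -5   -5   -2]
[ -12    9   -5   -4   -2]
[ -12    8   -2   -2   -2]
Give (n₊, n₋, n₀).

Answer: (1, 3, 1)

Derivation:
step 0: pivot -76 → sign −
step 1: pivot 17/19 → sign +
step 2: pivot -53/17 → sign −
step 3: pivot -6/53 → sign −
step 4: row/col 4 already zero → sign 0
signature = (1, 3, 1)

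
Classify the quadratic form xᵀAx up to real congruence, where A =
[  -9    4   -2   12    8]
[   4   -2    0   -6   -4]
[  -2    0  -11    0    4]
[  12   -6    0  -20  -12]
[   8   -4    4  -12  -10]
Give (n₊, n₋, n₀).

step 0: pivot -9 → sign −
step 1: pivot -2/9 → sign −
step 2: pivot -7 → sign −
step 3: pivot -2 → sign −
step 4: pivot 2/7 → sign +
signature = (1, 4, 0)

Answer: (1, 4, 0)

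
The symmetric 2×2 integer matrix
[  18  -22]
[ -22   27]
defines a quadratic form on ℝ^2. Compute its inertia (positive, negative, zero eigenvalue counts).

Answer: (2, 0, 0)

Derivation:
step 0: pivot 18 → sign +
step 1: pivot 1/9 → sign +
signature = (2, 0, 0)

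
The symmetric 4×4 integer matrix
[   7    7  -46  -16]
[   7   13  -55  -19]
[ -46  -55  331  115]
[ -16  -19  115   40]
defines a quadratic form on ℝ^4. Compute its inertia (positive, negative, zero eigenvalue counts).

Answer: (4, 0, 0)

Derivation:
step 0: pivot 7 → sign +
step 1: pivot 6 → sign +
step 2: pivot 213/14 → sign +
step 3: pivot 3/71 → sign +
signature = (4, 0, 0)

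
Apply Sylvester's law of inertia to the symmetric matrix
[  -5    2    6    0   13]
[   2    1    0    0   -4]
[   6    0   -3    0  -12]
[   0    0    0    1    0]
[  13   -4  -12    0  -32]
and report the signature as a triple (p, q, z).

step 0: pivot -5 → sign −
step 1: pivot 9/5 → sign +
step 2: pivot 1 → sign +
step 3: pivot 1 → sign +
step 4: pivot -3 → sign −
signature = (3, 2, 0)

Answer: (3, 2, 0)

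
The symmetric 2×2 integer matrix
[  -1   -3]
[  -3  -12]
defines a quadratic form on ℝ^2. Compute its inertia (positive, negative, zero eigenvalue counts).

step 0: pivot -1 → sign −
step 1: pivot -3 → sign −
signature = (0, 2, 0)

Answer: (0, 2, 0)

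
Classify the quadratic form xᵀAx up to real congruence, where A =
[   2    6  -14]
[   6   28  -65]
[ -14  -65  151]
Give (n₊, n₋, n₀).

Answer: (3, 0, 0)

Derivation:
step 0: pivot 2 → sign +
step 1: pivot 10 → sign +
step 2: pivot 1/10 → sign +
signature = (3, 0, 0)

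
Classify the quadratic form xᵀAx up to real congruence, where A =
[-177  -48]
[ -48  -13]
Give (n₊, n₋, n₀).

step 0: pivot -177 → sign −
step 1: pivot 1/59 → sign +
signature = (1, 1, 0)

Answer: (1, 1, 0)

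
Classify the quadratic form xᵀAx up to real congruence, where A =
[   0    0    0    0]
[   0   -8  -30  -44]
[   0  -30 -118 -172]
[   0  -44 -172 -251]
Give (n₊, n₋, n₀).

step 0: pivot -8 → sign −
step 1: pivot -11/2 → sign −
step 2: pivot -1/11 → sign −
step 3: row/col 3 already zero → sign 0
signature = (0, 3, 1)

Answer: (0, 3, 1)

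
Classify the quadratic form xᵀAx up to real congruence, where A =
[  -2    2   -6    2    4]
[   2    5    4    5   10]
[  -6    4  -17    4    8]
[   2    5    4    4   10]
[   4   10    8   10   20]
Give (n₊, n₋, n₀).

step 0: pivot -2 → sign −
step 1: pivot 7 → sign +
step 2: pivot 3/7 → sign +
step 3: pivot -1 → sign −
step 4: row/col 4 already zero → sign 0
signature = (2, 2, 1)

Answer: (2, 2, 1)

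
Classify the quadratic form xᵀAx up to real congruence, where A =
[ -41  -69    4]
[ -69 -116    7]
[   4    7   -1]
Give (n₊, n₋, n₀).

Answer: (1, 2, 0)

Derivation:
step 0: pivot -41 → sign −
step 1: pivot 5/41 → sign +
step 2: pivot -6/5 → sign −
signature = (1, 2, 0)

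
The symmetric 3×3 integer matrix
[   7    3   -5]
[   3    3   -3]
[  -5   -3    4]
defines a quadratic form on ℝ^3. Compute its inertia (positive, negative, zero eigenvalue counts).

step 0: pivot 7 → sign +
step 1: pivot 12/7 → sign +
step 2: row/col 2 already zero → sign 0
signature = (2, 0, 1)

Answer: (2, 0, 1)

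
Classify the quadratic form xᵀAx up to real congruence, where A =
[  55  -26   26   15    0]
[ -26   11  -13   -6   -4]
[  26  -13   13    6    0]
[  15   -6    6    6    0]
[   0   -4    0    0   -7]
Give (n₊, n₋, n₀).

step 0: pivot 55 → sign +
step 1: pivot -71/55 → sign −
step 2: pivot 78/71 → sign +
step 3: pivot 3/13 → sign +
step 4: pivot 1 → sign +
signature = (4, 1, 0)

Answer: (4, 1, 0)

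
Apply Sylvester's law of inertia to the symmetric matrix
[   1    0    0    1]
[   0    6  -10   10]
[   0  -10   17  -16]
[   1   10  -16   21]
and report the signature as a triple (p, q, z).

Answer: (4, 0, 0)

Derivation:
step 0: pivot 1 → sign +
step 1: pivot 6 → sign +
step 2: pivot 1/3 → sign +
step 3: pivot 2 → sign +
signature = (4, 0, 0)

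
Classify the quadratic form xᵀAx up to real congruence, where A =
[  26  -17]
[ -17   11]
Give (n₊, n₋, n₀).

step 0: pivot 26 → sign +
step 1: pivot -3/26 → sign −
signature = (1, 1, 0)

Answer: (1, 1, 0)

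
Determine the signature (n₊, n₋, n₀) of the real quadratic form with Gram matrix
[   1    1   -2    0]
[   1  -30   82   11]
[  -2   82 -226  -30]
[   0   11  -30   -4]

Answer: (1, 3, 0)

Derivation:
step 0: pivot 1 → sign +
step 1: pivot -31 → sign −
step 2: pivot -74/31 → sign −
step 3: pivot -3/37 → sign −
signature = (1, 3, 0)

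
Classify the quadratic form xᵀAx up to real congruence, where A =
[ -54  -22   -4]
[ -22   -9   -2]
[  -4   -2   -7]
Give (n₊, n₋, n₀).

Answer: (0, 3, 0)

Derivation:
step 0: pivot -54 → sign −
step 1: pivot -1/27 → sign −
step 2: pivot -3 → sign −
signature = (0, 3, 0)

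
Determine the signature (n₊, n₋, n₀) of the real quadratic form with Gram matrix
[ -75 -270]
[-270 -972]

Answer: (0, 1, 1)

Derivation:
step 0: pivot -75 → sign −
step 1: row/col 1 already zero → sign 0
signature = (0, 1, 1)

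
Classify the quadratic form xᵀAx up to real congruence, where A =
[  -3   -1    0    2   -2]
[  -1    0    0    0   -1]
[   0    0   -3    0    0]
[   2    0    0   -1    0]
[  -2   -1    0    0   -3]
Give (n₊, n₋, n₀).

step 0: pivot -3 → sign −
step 1: pivot 1/3 → sign +
step 2: pivot -3 → sign −
step 3: pivot -1 → sign −
step 4: pivot 2 → sign +
signature = (2, 3, 0)

Answer: (2, 3, 0)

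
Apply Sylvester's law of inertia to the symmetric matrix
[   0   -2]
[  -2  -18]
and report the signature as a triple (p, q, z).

Answer: (1, 1, 0)

Derivation:
step 0: pivot -18 → sign −
step 1: pivot 2/9 → sign +
signature = (1, 1, 0)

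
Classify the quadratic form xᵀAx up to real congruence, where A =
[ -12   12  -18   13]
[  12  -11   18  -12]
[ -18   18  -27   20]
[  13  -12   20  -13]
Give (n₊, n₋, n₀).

Answer: (2, 2, 0)

Derivation:
step 0: pivot -12 → sign −
step 1: pivot 1 → sign +
step 2: pivot 1/12 → sign +
step 3: pivot -3 → sign −
signature = (2, 2, 0)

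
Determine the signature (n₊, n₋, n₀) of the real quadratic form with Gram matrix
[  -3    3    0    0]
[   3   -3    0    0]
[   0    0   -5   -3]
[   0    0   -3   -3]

step 0: pivot -3 → sign −
step 1: pivot -5 → sign −
step 2: pivot -6/5 → sign −
step 3: row/col 3 already zero → sign 0
signature = (0, 3, 1)

Answer: (0, 3, 1)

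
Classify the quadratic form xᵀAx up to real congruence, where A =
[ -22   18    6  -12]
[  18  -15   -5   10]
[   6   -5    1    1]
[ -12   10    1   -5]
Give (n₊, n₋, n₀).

step 0: pivot -22 → sign −
step 1: pivot -3/11 → sign −
step 2: pivot 8/3 → sign +
step 3: pivot -3/8 → sign −
signature = (1, 3, 0)

Answer: (1, 3, 0)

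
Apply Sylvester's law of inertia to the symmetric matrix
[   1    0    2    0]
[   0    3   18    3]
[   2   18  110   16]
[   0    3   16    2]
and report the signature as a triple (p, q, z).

step 0: pivot 1 → sign +
step 1: pivot 3 → sign +
step 2: pivot -2 → sign −
step 3: pivot 1 → sign +
signature = (3, 1, 0)

Answer: (3, 1, 0)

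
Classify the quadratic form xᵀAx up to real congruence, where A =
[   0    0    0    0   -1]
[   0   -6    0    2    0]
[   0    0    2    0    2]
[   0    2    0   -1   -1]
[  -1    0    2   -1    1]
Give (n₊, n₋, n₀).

Answer: (2, 3, 0)

Derivation:
step 0: pivot -6 → sign −
step 1: pivot 2 → sign +
step 2: pivot -1/3 → sign −
step 3: pivot 2 → sign +
step 4: pivot -1/2 → sign −
signature = (2, 3, 0)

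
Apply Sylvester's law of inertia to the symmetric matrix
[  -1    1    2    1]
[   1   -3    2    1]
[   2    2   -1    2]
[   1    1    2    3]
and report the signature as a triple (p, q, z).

Answer: (2, 2, 0)

Derivation:
step 0: pivot -1 → sign −
step 1: pivot -2 → sign −
step 2: pivot 11 → sign +
step 3: pivot 2/11 → sign +
signature = (2, 2, 0)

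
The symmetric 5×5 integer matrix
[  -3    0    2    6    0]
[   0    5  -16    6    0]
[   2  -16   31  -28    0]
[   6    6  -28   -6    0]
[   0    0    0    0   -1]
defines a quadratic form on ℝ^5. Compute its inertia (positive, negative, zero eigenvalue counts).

step 0: pivot -3 → sign −
step 1: pivot 5 → sign +
step 2: pivot -283/15 → sign −
step 3: pivot 6/283 → sign +
step 4: pivot -1 → sign −
signature = (2, 3, 0)

Answer: (2, 3, 0)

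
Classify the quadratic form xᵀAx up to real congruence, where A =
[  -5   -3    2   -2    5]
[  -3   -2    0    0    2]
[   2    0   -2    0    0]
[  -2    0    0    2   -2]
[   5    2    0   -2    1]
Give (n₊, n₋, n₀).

step 0: pivot -5 → sign −
step 1: pivot -1/5 → sign −
step 2: pivot 6 → sign +
step 3: pivot -2/3 → sign −
step 4: pivot 1 → sign +
signature = (2, 3, 0)

Answer: (2, 3, 0)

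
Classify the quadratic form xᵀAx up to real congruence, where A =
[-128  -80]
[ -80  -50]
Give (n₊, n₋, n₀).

step 0: pivot -128 → sign −
step 1: row/col 1 already zero → sign 0
signature = (0, 1, 1)

Answer: (0, 1, 1)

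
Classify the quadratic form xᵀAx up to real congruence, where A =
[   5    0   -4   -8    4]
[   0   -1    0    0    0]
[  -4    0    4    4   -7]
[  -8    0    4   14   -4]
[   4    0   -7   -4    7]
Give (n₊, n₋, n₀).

Answer: (2, 3, 0)

Derivation:
step 0: pivot 5 → sign +
step 1: pivot -1 → sign −
step 2: pivot 4/5 → sign +
step 3: pivot -6 → sign −
step 4: pivot -3/4 → sign −
signature = (2, 3, 0)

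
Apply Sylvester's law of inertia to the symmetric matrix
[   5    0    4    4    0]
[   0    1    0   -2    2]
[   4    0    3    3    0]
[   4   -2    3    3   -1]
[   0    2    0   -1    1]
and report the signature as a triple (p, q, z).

step 0: pivot 5 → sign +
step 1: pivot 1 → sign +
step 2: pivot -1/5 → sign −
step 3: pivot -4 → sign −
step 4: pivot -3/4 → sign −
signature = (2, 3, 0)

Answer: (2, 3, 0)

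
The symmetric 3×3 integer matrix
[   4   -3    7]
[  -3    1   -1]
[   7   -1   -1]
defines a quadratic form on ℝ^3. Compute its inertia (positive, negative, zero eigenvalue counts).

step 0: pivot 4 → sign +
step 1: pivot -5/4 → sign −
step 2: pivot 6/5 → sign +
signature = (2, 1, 0)

Answer: (2, 1, 0)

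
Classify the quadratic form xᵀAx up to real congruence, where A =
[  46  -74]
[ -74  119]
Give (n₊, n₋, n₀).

Answer: (1, 1, 0)

Derivation:
step 0: pivot 46 → sign +
step 1: pivot -1/23 → sign −
signature = (1, 1, 0)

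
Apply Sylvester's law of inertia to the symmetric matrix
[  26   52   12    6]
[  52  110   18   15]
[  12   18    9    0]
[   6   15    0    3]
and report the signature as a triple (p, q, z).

Answer: (3, 1, 0)

Derivation:
step 0: pivot 26 → sign +
step 1: pivot 6 → sign +
step 2: pivot -33/13 → sign −
step 3: pivot 3/22 → sign +
signature = (3, 1, 0)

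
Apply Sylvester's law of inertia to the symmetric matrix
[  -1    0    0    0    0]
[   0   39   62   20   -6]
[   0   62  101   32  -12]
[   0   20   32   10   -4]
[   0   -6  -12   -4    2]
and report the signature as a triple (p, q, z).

step 0: pivot -1 → sign −
step 1: pivot 39 → sign +
step 2: pivot 95/39 → sign +
step 3: pivot -26/95 → sign −
step 4: pivot 6/13 → sign +
signature = (3, 2, 0)

Answer: (3, 2, 0)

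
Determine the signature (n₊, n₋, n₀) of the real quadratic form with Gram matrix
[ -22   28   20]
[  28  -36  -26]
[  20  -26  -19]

step 0: pivot -22 → sign −
step 1: pivot -4/11 → sign −
step 2: row/col 2 already zero → sign 0
signature = (0, 2, 1)

Answer: (0, 2, 1)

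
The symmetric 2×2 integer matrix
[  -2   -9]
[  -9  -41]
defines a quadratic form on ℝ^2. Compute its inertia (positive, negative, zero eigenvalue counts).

Answer: (0, 2, 0)

Derivation:
step 0: pivot -2 → sign −
step 1: pivot -1/2 → sign −
signature = (0, 2, 0)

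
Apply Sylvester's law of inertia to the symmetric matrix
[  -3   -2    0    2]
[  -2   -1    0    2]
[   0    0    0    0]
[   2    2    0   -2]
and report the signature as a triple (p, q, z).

step 0: pivot -3 → sign −
step 1: pivot 1/3 → sign +
step 2: pivot -2 → sign −
step 3: row/col 3 already zero → sign 0
signature = (1, 2, 1)

Answer: (1, 2, 1)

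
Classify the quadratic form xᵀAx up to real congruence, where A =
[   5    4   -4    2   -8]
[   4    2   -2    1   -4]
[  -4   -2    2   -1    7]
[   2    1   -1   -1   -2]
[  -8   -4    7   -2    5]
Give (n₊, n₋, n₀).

step 0: pivot 5 → sign +
step 1: pivot -6/5 → sign −
step 2: pivot -3/2 → sign −
step 3: pivot -3 → sign −
step 4: pivot 3 → sign +
signature = (2, 3, 0)

Answer: (2, 3, 0)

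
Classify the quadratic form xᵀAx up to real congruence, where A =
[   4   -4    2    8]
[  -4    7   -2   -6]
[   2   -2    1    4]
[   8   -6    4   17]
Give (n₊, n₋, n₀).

Answer: (2, 1, 1)

Derivation:
step 0: pivot 4 → sign +
step 1: pivot 3 → sign +
step 2: pivot -1/3 → sign −
step 3: row/col 3 already zero → sign 0
signature = (2, 1, 1)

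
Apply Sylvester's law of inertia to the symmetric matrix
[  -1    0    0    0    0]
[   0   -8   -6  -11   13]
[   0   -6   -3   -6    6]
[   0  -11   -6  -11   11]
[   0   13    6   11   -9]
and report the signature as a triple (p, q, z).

step 0: pivot -1 → sign −
step 1: pivot -8 → sign −
step 2: pivot 3/2 → sign +
step 3: pivot 3/4 → sign +
step 4: pivot 2/3 → sign +
signature = (3, 2, 0)

Answer: (3, 2, 0)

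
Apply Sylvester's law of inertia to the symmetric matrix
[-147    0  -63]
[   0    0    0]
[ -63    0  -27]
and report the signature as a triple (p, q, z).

step 0: pivot -147 → sign −
step 1: row/col 1 already zero → sign 0
step 2: row/col 2 already zero → sign 0
signature = (0, 1, 2)

Answer: (0, 1, 2)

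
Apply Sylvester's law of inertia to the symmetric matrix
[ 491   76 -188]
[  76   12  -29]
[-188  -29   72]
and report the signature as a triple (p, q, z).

step 0: pivot 491 → sign +
step 1: pivot 116/491 → sign +
step 2: pivot -3/116 → sign −
signature = (2, 1, 0)

Answer: (2, 1, 0)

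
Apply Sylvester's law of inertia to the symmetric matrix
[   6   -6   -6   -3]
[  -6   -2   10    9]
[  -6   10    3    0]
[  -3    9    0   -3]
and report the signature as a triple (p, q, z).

Answer: (1, 2, 1)

Derivation:
step 0: pivot 6 → sign +
step 1: pivot -8 → sign −
step 2: pivot -1 → sign −
step 3: row/col 3 already zero → sign 0
signature = (1, 2, 1)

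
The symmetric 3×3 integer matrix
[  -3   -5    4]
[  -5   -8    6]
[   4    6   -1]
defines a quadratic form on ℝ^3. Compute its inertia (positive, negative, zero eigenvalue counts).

Answer: (2, 1, 0)

Derivation:
step 0: pivot -3 → sign −
step 1: pivot 1/3 → sign +
step 2: pivot 3 → sign +
signature = (2, 1, 0)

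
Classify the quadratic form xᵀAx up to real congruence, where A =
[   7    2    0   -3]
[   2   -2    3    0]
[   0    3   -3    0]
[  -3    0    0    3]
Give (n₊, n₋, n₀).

Answer: (2, 1, 1)

Derivation:
step 0: pivot 7 → sign +
step 1: pivot -18/7 → sign −
step 2: pivot 1/2 → sign +
step 3: row/col 3 already zero → sign 0
signature = (2, 1, 1)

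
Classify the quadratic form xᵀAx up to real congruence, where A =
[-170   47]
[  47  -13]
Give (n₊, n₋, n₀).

Answer: (0, 2, 0)

Derivation:
step 0: pivot -170 → sign −
step 1: pivot -1/170 → sign −
signature = (0, 2, 0)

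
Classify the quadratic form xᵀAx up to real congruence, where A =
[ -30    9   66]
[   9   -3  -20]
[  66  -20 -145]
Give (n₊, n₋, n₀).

step 0: pivot -30 → sign −
step 1: pivot -3/10 → sign −
step 2: pivot 1/3 → sign +
signature = (1, 2, 0)

Answer: (1, 2, 0)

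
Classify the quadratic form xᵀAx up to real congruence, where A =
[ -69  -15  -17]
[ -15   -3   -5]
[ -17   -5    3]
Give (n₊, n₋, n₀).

step 0: pivot -69 → sign −
step 1: pivot 6/23 → sign +
step 2: pivot 2/3 → sign +
signature = (2, 1, 0)

Answer: (2, 1, 0)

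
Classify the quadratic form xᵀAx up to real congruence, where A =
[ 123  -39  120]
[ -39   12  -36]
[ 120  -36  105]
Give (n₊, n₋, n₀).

step 0: pivot 123 → sign +
step 1: pivot -15/41 → sign −
step 2: pivot -3/5 → sign −
signature = (1, 2, 0)

Answer: (1, 2, 0)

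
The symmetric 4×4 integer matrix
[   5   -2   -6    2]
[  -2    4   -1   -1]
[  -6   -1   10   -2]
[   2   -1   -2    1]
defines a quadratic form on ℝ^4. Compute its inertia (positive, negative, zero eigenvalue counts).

step 0: pivot 5 → sign +
step 1: pivot 16/5 → sign +
step 2: pivot -13/16 → sign −
step 3: pivot 3/13 → sign +
signature = (3, 1, 0)

Answer: (3, 1, 0)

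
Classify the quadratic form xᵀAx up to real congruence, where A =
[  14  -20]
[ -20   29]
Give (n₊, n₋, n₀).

step 0: pivot 14 → sign +
step 1: pivot 3/7 → sign +
signature = (2, 0, 0)

Answer: (2, 0, 0)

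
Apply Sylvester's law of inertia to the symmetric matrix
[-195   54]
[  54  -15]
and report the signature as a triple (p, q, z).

step 0: pivot -195 → sign −
step 1: pivot -3/65 → sign −
signature = (0, 2, 0)

Answer: (0, 2, 0)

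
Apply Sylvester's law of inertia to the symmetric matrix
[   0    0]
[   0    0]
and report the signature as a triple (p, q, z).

Answer: (0, 0, 2)

Derivation:
step 0: row/col 0 already zero → sign 0
step 1: row/col 1 already zero → sign 0
signature = (0, 0, 2)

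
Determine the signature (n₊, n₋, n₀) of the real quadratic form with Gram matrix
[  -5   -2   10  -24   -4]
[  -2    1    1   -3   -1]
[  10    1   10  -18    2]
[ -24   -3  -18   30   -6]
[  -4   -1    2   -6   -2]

step 0: pivot -5 → sign −
step 1: pivot 9/5 → sign +
step 2: pivot 25 → sign +
step 3: row/col 3 already zero → sign 0
step 4: row/col 4 already zero → sign 0
signature = (2, 1, 2)

Answer: (2, 1, 2)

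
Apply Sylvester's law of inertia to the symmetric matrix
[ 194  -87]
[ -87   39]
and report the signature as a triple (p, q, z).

Answer: (1, 1, 0)

Derivation:
step 0: pivot 194 → sign +
step 1: pivot -3/194 → sign −
signature = (1, 1, 0)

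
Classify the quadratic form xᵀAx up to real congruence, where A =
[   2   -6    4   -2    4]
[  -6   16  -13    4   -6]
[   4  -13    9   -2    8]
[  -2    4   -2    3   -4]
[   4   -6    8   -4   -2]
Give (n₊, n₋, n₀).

Answer: (3, 2, 0)

Derivation:
step 0: pivot 2 → sign +
step 1: pivot -2 → sign −
step 2: pivot 3/2 → sign +
step 3: pivot -3 → sign −
step 4: pivot 2 → sign +
signature = (3, 2, 0)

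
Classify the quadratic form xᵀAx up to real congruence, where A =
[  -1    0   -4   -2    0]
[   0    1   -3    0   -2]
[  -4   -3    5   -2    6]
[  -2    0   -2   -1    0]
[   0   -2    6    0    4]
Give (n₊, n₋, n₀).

step 0: pivot -1 → sign −
step 1: pivot 1 → sign +
step 2: pivot 12 → sign +
step 3: row/col 3 already zero → sign 0
step 4: row/col 4 already zero → sign 0
signature = (2, 1, 2)

Answer: (2, 1, 2)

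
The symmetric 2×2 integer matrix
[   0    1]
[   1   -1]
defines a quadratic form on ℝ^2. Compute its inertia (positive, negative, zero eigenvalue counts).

Answer: (1, 1, 0)

Derivation:
step 0: pivot -1 → sign −
step 1: pivot 1 → sign +
signature = (1, 1, 0)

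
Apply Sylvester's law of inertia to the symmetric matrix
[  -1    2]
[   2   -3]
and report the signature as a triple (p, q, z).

step 0: pivot -1 → sign −
step 1: pivot 1 → sign +
signature = (1, 1, 0)

Answer: (1, 1, 0)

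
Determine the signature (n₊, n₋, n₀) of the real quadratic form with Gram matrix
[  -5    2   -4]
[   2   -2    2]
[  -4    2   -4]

Answer: (0, 3, 0)

Derivation:
step 0: pivot -5 → sign −
step 1: pivot -6/5 → sign −
step 2: pivot -2/3 → sign −
signature = (0, 3, 0)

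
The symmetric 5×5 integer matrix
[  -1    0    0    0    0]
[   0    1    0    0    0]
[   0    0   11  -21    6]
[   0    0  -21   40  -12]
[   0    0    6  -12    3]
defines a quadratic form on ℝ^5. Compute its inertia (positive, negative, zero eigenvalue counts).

step 0: pivot -1 → sign −
step 1: pivot 1 → sign +
step 2: pivot 11 → sign +
step 3: pivot -1/11 → sign −
step 4: pivot 3 → sign +
signature = (3, 2, 0)

Answer: (3, 2, 0)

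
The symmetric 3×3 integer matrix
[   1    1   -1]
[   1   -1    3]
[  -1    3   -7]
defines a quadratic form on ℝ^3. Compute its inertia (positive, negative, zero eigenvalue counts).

step 0: pivot 1 → sign +
step 1: pivot -2 → sign −
step 2: row/col 2 already zero → sign 0
signature = (1, 1, 1)

Answer: (1, 1, 1)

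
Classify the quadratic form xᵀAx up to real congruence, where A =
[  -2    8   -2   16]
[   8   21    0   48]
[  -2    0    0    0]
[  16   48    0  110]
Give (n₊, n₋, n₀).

step 0: pivot -2 → sign −
step 1: pivot 53 → sign +
step 2: pivot 42/53 → sign +
step 3: pivot 2/7 → sign +
signature = (3, 1, 0)

Answer: (3, 1, 0)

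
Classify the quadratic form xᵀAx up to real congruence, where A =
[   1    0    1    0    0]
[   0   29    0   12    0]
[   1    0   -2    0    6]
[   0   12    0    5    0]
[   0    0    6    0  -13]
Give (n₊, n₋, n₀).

Answer: (3, 2, 0)

Derivation:
step 0: pivot 1 → sign +
step 1: pivot 29 → sign +
step 2: pivot -3 → sign −
step 3: pivot 1/29 → sign +
step 4: pivot -1 → sign −
signature = (3, 2, 0)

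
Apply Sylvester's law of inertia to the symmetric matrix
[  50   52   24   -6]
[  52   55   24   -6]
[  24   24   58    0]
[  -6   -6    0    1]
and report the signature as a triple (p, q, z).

step 0: pivot 50 → sign +
step 1: pivot 23/25 → sign +
step 2: pivot 1046/23 → sign +
step 3: pivot 1/523 → sign +
signature = (4, 0, 0)

Answer: (4, 0, 0)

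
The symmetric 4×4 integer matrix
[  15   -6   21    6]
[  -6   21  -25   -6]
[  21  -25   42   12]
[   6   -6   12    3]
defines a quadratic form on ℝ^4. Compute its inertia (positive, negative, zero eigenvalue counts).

step 0: pivot 15 → sign +
step 1: pivot 93/5 → sign +
step 2: pivot -206/93 → sign −
step 3: pivot -3/103 → sign −
signature = (2, 2, 0)

Answer: (2, 2, 0)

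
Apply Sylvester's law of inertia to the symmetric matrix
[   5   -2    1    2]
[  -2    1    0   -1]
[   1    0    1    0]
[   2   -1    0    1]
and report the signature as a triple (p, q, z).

Answer: (2, 0, 2)

Derivation:
step 0: pivot 5 → sign +
step 1: pivot 1/5 → sign +
step 2: row/col 2 already zero → sign 0
step 3: row/col 3 already zero → sign 0
signature = (2, 0, 2)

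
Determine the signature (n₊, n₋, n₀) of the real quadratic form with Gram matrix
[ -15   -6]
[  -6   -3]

Answer: (0, 2, 0)

Derivation:
step 0: pivot -15 → sign −
step 1: pivot -3/5 → sign −
signature = (0, 2, 0)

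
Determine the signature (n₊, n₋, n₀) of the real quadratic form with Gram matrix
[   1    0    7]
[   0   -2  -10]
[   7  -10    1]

step 0: pivot 1 → sign +
step 1: pivot -2 → sign −
step 2: pivot 2 → sign +
signature = (2, 1, 0)

Answer: (2, 1, 0)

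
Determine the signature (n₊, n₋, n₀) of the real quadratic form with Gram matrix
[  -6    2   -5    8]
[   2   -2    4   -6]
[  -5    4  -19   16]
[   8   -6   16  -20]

Answer: (1, 3, 0)

Derivation:
step 0: pivot -6 → sign −
step 1: pivot -4/3 → sign −
step 2: pivot -43/4 → sign −
step 3: pivot 6/43 → sign +
signature = (1, 3, 0)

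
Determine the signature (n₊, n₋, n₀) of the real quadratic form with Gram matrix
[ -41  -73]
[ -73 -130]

Answer: (0, 2, 0)

Derivation:
step 0: pivot -41 → sign −
step 1: pivot -1/41 → sign −
signature = (0, 2, 0)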